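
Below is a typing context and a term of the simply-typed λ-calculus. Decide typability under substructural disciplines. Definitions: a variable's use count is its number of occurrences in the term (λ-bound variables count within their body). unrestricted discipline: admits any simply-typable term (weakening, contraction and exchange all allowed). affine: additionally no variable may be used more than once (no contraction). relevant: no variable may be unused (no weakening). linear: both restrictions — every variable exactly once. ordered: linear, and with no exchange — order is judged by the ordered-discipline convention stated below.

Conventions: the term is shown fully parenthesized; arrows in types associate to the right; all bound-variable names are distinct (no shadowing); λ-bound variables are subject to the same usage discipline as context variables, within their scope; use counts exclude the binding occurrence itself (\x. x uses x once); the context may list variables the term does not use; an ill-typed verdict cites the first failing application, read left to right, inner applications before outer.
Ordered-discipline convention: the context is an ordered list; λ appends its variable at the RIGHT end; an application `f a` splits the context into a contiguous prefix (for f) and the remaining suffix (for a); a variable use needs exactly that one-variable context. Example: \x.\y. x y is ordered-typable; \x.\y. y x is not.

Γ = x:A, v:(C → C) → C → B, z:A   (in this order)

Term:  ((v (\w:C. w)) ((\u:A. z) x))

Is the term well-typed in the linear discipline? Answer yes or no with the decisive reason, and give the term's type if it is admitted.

no — a type mismatch blocks all five
usage: x ×1, v ×1, z ×1, w [bound] ×1, u [bound] ×0
uses in reading order: v, w, z, x
typing: ill-typed: an application expects C but receives A
all disciplines: ordered ✗, linear ✗, affine ✗, relevant ✗, unrestricted ✗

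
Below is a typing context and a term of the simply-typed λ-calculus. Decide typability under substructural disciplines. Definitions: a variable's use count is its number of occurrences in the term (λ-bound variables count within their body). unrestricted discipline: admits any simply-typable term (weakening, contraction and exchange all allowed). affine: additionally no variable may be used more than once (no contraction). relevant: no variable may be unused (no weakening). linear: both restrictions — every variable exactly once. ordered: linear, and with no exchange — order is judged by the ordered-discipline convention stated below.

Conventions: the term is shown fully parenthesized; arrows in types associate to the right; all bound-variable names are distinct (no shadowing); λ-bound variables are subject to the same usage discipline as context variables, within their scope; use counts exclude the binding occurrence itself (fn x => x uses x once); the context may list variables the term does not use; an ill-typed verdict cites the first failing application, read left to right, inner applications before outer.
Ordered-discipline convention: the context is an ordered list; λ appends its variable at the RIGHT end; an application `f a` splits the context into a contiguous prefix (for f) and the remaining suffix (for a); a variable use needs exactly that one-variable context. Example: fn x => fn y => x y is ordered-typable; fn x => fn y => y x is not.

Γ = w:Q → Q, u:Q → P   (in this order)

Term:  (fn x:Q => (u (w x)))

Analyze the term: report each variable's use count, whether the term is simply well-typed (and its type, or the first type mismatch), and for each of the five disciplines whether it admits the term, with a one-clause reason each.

counts: w: 1; u: 1; x (λ-bound): 1
left-to-right use order: u, w, x
typing: well-typed — term : Q → P
ordered: ✗ — needs exchange: uses follow u, w, x
linear: ✓ — single use per variable (w, u, x)
affine: ✓ — w, u, x: no repeats, contraction unneeded
relevant: ✓ — at least one use each (w, u, x)
unrestricted: ✓ — type-checks (Q → P) and nothing is barred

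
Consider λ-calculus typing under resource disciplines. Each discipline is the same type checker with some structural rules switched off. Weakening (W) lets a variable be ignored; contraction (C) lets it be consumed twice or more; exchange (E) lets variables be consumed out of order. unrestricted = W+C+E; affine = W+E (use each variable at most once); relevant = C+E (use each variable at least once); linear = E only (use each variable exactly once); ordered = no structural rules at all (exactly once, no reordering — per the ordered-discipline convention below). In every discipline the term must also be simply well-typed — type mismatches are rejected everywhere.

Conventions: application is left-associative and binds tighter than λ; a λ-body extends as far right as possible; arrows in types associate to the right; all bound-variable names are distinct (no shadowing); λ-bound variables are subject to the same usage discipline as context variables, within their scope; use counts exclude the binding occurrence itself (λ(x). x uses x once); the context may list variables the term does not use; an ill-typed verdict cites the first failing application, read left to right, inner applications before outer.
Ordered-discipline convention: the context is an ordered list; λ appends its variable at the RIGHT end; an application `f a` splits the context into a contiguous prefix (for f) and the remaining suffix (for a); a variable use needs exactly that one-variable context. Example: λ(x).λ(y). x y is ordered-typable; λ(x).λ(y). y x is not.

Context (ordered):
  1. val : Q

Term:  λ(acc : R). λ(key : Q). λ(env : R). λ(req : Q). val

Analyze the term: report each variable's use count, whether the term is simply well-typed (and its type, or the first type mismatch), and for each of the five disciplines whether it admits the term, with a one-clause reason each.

variable uses: val ×1, acc (λ-bound) ×0, key (λ-bound) ×0, env (λ-bound) ×0, req (λ-bound) ×0
uses in reading order: val
typing: the term checks, with type R -> Q -> R -> Q -> Q
ordered ✗ (acc, key, env, req left unused)
linear ✗ (acc, key, env, req left unused)
affine ✓ (at most one use each (val, acc, key, env, req))
relevant ✗ (acc, key, env, req left unused)
unrestricted ✓ (simply typable at R -> Q -> R -> Q -> Q; W, C, E all held)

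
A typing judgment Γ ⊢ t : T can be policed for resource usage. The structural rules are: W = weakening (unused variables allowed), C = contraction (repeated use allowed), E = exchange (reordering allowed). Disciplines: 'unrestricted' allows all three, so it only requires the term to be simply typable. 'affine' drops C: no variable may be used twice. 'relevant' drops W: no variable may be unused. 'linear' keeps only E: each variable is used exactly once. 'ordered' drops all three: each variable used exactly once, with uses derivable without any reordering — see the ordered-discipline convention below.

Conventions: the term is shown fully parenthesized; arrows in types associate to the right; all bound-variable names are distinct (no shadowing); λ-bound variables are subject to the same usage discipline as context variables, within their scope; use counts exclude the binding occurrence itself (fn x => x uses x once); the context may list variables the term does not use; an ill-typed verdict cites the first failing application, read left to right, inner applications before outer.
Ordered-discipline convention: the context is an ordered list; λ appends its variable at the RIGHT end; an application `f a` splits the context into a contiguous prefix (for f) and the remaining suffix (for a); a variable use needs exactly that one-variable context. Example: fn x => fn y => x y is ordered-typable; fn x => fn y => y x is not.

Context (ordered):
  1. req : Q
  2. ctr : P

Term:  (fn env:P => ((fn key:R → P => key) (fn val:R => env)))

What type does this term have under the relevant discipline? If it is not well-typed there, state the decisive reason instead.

not well-typed under relevant — unused: req, ctr, val — weakening required
use counts: req=0; ctr=0; env (bound)=1; key (bound)=1; val (bound)=0
order of uses: key, env
typing: well-typed — term : P → R → P
summary: ordered ✗; linear ✗; affine ✓; relevant ✗; unrestricted ✓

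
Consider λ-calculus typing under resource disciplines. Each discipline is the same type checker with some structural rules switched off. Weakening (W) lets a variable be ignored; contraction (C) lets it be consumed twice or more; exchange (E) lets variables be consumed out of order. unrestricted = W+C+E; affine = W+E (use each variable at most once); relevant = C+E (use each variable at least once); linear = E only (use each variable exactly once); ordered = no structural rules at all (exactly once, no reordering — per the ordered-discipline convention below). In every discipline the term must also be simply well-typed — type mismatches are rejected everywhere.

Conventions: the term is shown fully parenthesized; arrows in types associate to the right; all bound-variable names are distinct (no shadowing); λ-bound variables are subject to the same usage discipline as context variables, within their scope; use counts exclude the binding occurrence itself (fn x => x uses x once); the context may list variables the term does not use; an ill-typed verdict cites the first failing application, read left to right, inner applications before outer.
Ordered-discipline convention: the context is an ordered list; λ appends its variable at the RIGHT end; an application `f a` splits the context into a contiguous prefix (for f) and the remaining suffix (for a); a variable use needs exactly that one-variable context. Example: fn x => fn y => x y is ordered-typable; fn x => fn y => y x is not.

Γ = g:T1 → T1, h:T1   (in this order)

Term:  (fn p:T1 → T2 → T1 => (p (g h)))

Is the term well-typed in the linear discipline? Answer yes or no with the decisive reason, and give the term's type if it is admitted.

yes — g, h, p: one use apiece; term : (T1 → T2 → T1) → T2 → T1
variable uses: g: 1×, h: 1×, p (bound): 1×
order of uses: p, g, h
typing: the term checks, with type (T1 → T2 → T1) → T2 → T1
per-discipline verdicts: ordered ✗, linear ✓, affine ✓, relevant ✓, unrestricted ✓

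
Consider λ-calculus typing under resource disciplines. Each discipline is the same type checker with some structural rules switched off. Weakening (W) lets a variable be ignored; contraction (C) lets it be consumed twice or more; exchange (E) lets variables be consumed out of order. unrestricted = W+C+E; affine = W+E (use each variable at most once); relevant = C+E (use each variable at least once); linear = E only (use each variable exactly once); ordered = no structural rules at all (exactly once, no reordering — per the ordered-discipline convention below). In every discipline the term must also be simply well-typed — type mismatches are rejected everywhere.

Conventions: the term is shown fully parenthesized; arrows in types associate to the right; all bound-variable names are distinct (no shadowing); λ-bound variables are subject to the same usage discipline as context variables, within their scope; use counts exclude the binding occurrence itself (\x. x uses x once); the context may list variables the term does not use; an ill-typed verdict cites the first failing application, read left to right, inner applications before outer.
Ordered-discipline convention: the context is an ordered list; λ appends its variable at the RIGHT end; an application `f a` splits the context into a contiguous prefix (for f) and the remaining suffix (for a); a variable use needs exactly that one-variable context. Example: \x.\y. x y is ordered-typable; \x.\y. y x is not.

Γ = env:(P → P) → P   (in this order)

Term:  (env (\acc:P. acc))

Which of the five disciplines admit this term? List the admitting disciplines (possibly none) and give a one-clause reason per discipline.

admitted by: ordered, linear, affine, relevant, unrestricted
variable uses: env=1, acc (bound)=1
order of uses: env, acc
typing: the term checks, with type P
ordered: ✓ — env, acc: once each, no exchange needed
linear: ✓ — single use per variable (env, acc)
affine: ✓ — no duplicate uses among env, acc
relevant: ✓ — none of env, acc goes unused
unrestricted: ✓ — well-typed at P; no restrictions here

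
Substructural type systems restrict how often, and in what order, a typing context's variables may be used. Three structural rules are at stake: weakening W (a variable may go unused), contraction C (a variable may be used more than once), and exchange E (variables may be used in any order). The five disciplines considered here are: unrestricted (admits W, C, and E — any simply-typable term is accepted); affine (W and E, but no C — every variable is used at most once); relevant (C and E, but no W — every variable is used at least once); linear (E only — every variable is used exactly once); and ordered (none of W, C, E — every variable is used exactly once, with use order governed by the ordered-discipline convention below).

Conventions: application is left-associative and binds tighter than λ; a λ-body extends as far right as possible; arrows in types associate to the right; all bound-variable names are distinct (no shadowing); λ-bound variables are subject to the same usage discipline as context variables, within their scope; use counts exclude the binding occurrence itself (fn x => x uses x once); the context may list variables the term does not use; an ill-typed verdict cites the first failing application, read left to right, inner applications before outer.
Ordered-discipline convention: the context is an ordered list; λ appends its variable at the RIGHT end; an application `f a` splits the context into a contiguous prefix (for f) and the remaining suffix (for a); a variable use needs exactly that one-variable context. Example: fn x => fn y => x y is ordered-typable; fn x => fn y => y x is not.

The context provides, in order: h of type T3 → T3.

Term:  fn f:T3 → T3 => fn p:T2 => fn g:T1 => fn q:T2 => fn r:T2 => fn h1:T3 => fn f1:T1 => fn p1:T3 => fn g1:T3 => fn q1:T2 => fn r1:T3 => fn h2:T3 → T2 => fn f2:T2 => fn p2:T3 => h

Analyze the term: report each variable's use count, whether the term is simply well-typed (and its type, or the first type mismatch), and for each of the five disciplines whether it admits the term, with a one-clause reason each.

counts: h=1; f [bound]=0; p [bound]=0; g [bound]=0; q [bound]=0; r [bound]=0; h1 [bound]=0; f1 [bound]=0; p1 [bound]=0; g1 [bound]=0; q1 [bound]=0; r1 [bound]=0; h2 [bound]=0; f2 [bound]=0; p2 [bound]=0
left-to-right use order: h
typing: the term checks, with type (T3 → T3) → T2 → T1 → T2 → T2 → T3 → T1 → T3 → T3 → T2 → T3 → (T3 → T2) → T2 → T3 → T3 → T3
ordered: ✗ — f, p, g, q, r, h1, f1, p1, g1, q1, r1, h2, f2, p2 never used (weakening)
linear: ✗ — f, p, g, q, r, h1, f1, p1, g1, q1, r1, h2, f2, p2 never used (weakening)
affine: ✓ — at most one use each (h, f, p, g, q, r, h1, f1, p1, g1, q1, r1, h2, f2, p2)
relevant: ✗ — f, p, g, q, r, h1, f1, p1, g1, q1, r1, h2, f2, p2 never used (weakening)
unrestricted: ✓ — typability at (T3 → T3) → T2 → T1 → T2 → T2 → T3 → T1 → T3 → T3 → T2 → T3 → (T3 → T2) → T2 → T3 → T3 → T3 is all that's needed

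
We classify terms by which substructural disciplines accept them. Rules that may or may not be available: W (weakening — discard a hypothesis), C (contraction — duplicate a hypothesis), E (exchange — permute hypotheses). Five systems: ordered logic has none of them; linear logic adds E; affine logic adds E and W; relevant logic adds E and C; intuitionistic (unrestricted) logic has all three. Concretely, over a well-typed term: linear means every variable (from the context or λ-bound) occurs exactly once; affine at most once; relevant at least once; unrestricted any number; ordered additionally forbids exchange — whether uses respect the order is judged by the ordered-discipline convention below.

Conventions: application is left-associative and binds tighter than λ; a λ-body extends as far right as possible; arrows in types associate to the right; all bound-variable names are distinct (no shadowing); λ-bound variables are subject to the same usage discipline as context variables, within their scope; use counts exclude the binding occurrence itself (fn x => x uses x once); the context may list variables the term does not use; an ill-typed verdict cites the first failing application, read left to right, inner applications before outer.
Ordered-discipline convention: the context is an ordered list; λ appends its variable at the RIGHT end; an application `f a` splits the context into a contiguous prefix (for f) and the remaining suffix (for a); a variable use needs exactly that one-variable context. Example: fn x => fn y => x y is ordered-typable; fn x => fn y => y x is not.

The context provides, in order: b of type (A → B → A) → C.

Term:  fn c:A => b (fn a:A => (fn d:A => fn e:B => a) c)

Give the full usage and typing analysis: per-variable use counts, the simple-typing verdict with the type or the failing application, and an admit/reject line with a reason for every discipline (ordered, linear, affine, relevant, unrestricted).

usage: b: 1; c [bound]: 1; a [bound]: 1; d [bound]: 0; e [bound]: 0
uses in reading order: b, a, c
typing: well-typed — term : A → C
ordered ✗ (d, e left unused)
linear ✗ (d, e left unused)
affine ✓ (no duplicate uses among b, c, a, d, e)
relevant ✗ (d, e left unused)
unrestricted ✓ (type-checks (A → C) and nothing is barred)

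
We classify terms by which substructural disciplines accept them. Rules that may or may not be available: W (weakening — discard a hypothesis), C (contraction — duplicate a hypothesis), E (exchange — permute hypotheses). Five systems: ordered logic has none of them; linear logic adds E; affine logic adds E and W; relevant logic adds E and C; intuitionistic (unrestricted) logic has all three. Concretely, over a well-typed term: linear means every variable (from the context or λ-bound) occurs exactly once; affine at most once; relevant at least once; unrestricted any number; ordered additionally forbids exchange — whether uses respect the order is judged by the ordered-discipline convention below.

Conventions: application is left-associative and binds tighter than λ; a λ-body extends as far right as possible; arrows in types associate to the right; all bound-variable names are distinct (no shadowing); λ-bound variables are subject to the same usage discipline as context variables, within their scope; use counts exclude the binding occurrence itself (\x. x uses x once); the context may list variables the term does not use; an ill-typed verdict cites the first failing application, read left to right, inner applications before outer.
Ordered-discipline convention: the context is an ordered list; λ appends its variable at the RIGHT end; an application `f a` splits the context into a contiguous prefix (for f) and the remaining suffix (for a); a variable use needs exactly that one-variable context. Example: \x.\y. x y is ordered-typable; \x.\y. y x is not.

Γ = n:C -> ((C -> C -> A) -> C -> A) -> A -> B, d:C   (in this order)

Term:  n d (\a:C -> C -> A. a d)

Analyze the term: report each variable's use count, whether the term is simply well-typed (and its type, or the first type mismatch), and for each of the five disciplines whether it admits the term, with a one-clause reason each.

usage: n: 1, d: 2, a [bound]: 1
uses in reading order: n, d, a, d
typing: ✓ — A -> B
ordered ✗ (uses contraction: d ×2)
linear ✗ (uses contraction: d ×2)
affine ✗ (uses contraction: d ×2)
relevant ✓ (at least one use each (n, d, a))
unrestricted ✓ (typability at A -> B is all that's needed)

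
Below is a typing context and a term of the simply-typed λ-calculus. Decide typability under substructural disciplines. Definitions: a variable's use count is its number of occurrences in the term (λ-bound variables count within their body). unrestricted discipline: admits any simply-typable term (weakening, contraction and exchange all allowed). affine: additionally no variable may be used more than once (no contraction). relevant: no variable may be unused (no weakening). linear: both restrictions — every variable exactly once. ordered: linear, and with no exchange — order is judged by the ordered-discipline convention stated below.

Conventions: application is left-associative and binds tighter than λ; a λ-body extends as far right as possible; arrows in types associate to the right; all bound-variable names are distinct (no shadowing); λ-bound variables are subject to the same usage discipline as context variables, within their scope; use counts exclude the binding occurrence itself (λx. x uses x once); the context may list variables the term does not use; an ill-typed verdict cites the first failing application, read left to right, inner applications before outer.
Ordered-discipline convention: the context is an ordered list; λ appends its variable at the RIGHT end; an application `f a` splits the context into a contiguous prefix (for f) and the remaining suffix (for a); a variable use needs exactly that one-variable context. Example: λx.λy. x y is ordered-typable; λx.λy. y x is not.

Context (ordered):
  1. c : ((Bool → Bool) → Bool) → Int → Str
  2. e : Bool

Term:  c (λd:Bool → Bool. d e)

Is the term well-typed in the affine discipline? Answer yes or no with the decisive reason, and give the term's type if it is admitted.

yes — no duplicate uses among c, e, d; term : Int → Str
use counts: c=1; e=1; d [bound]=1
left-to-right use order: c, d, e
typing: well-typed — term : Int → Str
per-discipline verdicts: ordered ✗ · linear ✓ · affine ✓ · relevant ✓ · unrestricted ✓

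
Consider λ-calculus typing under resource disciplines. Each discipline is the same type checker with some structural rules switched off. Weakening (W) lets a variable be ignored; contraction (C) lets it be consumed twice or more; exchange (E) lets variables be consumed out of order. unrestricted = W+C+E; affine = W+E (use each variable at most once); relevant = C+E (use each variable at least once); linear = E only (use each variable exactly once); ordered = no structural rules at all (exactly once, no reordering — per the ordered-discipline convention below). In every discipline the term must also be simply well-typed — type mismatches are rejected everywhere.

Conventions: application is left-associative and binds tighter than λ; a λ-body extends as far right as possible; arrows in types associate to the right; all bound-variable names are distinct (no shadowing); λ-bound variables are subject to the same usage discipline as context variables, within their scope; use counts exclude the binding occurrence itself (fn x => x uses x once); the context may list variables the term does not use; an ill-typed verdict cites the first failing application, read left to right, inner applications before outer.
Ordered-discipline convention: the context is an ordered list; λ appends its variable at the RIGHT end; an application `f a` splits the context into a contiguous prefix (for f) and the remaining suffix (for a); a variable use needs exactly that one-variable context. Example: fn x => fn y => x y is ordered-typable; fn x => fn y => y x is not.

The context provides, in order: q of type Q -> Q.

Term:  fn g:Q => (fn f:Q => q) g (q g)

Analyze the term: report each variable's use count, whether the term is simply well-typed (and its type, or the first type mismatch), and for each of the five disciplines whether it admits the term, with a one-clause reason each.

variable uses: q: 2; g (bound): 2; f (bound): 0
order of uses: q, g, q, g
typing: well-typed at Q -> Q
ordered ✗ (uses contraction: q ×2, g ×2; needs weakening: f unused)
linear ✗ (uses contraction: q ×2, g ×2; needs weakening: f unused)
affine ✗ (uses contraction: q ×2, g ×2)
relevant ✗ (needs weakening: f unused)
unrestricted ✓ (type-checks (Q -> Q) and nothing is barred)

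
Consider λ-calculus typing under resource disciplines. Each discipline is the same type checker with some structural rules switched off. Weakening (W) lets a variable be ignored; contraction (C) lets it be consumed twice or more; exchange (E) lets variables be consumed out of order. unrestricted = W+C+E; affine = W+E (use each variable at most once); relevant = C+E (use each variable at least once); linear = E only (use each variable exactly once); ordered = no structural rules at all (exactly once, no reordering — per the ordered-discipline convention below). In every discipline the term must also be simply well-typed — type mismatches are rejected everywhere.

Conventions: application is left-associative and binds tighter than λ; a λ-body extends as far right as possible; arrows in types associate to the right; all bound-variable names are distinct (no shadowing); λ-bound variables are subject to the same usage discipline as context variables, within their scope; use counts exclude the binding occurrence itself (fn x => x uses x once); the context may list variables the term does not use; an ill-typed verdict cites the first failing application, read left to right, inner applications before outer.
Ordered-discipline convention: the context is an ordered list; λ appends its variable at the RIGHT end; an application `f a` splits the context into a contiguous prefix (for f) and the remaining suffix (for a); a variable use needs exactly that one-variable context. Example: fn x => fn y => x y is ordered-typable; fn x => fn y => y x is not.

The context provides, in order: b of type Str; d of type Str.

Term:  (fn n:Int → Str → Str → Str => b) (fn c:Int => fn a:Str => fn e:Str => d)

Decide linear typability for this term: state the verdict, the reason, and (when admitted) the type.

no — n, c, a, e never used (weakening)
variable uses: b ×1; d ×1; n [bound] ×0; c [bound] ×0; a [bound] ×0; e [bound] ×0
left-to-right use order: b, d
typing: ✓ — Str
all disciplines: ordered ✗, linear ✗, affine ✓, relevant ✗, unrestricted ✓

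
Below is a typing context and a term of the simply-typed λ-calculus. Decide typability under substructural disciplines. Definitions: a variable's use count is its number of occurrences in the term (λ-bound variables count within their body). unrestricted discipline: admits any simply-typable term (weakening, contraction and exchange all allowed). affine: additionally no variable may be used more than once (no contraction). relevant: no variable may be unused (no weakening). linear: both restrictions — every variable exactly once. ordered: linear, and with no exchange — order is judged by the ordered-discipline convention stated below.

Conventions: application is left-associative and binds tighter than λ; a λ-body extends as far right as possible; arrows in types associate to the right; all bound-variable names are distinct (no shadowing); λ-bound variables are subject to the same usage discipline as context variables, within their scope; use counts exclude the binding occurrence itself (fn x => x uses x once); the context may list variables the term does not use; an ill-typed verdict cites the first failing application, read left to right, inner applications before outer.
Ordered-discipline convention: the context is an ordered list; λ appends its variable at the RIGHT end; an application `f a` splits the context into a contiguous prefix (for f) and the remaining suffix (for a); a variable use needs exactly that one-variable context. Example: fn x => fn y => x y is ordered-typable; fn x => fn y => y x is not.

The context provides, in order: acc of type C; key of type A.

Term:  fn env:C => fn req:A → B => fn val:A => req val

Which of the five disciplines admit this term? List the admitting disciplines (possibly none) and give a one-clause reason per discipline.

admitted in: affine, unrestricted
use counts: acc: 0×; key: 0×; env (bound): 0×; req (bound): 1×; val (bound): 1×
left-to-right use order: req, val
typing: well-typed — term : C → (A → B) → A → B
ordered: ✗ — acc, key, env never used (weakening)
linear: ✗ — acc, key, env never used (weakening)
affine: ✓ — acc, key, env, req, val: no repeats, contraction unneeded
relevant: ✗ — acc, key, env never used (weakening)
unrestricted: ✓ — type-checks (C → (A → B) → A → B) and nothing is barred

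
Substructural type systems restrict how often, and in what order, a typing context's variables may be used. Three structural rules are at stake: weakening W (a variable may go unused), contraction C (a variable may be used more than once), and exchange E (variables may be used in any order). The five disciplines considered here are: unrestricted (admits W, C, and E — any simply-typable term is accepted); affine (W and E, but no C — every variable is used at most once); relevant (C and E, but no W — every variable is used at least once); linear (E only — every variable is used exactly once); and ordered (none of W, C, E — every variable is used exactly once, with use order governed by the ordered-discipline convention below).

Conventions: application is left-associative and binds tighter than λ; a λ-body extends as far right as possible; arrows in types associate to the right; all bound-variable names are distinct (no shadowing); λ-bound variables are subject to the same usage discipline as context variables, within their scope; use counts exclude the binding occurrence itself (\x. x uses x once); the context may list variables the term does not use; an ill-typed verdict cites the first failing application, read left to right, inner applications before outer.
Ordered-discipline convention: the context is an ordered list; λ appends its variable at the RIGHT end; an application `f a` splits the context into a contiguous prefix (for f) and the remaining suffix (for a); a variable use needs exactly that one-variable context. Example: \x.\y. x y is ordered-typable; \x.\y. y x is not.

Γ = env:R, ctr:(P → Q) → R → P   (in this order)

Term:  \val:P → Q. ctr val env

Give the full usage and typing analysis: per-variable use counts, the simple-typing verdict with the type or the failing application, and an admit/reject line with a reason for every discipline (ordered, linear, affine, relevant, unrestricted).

use counts: env: 1×; ctr: 1×; val (λ-bound): 1×
use order (left to right): ctr, val, env
typing: ✓ — (P → Q) → P
ordered: ✗, needs exchange: uses follow ctr, val, env
linear: ✓, env, ctr, val: one use apiece
affine: ✓, no duplicate uses among env, ctr, val
relevant: ✓, at least one use each (env, ctr, val)
unrestricted: ✓, type-checks ((P → Q) → P) and nothing is barred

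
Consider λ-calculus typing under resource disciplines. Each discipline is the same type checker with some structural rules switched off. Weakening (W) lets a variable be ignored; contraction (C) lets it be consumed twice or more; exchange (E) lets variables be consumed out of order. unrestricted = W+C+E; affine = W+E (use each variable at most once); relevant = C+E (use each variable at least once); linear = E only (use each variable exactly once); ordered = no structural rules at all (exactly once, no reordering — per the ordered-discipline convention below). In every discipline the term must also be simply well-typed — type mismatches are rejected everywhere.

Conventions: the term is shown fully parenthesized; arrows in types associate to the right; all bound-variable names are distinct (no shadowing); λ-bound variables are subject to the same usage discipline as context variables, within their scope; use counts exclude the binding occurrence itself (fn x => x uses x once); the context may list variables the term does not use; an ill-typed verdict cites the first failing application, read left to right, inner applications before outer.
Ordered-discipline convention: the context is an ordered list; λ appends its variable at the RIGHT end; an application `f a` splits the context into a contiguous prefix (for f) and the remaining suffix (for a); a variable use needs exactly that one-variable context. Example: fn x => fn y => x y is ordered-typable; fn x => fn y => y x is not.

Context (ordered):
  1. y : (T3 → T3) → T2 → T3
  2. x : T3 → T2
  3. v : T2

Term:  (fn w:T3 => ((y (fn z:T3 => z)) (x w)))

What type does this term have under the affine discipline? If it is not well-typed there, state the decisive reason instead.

term : T3 → T3
usage: y: 1; x: 1; v: 0; w [bound]: 1; z [bound]: 1
uses in reading order: y, z, x, w
typing: the term checks, with type T3 → T3
per-discipline verdicts: ordered ✗ | linear ✗ | affine ✓ | relevant ✗ | unrestricted ✓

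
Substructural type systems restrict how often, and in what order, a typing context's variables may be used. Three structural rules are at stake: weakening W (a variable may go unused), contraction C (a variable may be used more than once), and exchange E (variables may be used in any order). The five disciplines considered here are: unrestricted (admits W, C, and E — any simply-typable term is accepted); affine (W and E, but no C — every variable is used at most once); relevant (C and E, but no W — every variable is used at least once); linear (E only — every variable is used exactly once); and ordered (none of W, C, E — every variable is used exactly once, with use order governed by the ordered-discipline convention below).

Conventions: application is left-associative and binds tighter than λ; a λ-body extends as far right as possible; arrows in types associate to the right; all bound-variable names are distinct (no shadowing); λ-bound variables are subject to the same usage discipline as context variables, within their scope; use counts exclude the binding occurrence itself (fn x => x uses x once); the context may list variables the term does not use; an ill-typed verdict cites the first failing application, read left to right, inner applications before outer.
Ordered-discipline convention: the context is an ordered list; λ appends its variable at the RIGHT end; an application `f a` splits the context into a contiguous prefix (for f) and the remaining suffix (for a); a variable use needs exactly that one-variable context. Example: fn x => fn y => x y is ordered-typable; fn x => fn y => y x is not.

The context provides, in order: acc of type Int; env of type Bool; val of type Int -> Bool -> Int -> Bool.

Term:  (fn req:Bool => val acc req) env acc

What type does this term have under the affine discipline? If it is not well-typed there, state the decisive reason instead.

not well-typed under affine — uses contraction: acc ×2
use counts: acc=2, env=1, val=1, req (λ-bound)=1
order of uses: val, acc, req, env, acc
typing: the term checks, with type Bool
across the five disciplines: ordered ✗, linear ✗, affine ✗, relevant ✓, unrestricted ✓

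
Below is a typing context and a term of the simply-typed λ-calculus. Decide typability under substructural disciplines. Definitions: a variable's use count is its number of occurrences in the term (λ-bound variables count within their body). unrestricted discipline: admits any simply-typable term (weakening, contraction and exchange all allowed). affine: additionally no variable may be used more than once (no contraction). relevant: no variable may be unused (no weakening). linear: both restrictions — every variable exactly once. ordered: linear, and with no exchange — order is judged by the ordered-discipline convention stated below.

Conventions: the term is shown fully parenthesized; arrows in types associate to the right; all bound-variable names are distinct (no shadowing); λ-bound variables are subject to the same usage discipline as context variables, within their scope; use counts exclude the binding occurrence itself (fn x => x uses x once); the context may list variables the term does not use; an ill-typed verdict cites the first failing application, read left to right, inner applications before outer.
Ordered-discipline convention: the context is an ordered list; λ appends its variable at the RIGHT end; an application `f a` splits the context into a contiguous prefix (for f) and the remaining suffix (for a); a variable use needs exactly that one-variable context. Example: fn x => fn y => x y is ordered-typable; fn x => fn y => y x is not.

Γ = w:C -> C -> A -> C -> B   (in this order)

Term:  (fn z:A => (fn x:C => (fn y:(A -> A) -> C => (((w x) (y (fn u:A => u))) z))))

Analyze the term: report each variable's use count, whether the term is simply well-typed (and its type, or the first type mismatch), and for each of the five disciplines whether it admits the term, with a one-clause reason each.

counts: w: 1, z (λ-bound): 1, x (λ-bound): 1, y (λ-bound): 1, u (λ-bound): 1
use order (left to right): w, x, y, u, z
typing: well-typed — term : A -> C -> ((A -> A) -> C) -> C -> B
ordered: ✗ — use order w, x, y, u, z needs exchange
linear: ✓ — w, z, x, y, u: one use apiece
affine: ✓ — no duplicate uses among w, z, x, y, u
relevant: ✓ — every one of w, z, x, y, u appears
unrestricted: ✓ — simply typable at A -> C -> ((A -> A) -> C) -> C -> B; W, C, E all held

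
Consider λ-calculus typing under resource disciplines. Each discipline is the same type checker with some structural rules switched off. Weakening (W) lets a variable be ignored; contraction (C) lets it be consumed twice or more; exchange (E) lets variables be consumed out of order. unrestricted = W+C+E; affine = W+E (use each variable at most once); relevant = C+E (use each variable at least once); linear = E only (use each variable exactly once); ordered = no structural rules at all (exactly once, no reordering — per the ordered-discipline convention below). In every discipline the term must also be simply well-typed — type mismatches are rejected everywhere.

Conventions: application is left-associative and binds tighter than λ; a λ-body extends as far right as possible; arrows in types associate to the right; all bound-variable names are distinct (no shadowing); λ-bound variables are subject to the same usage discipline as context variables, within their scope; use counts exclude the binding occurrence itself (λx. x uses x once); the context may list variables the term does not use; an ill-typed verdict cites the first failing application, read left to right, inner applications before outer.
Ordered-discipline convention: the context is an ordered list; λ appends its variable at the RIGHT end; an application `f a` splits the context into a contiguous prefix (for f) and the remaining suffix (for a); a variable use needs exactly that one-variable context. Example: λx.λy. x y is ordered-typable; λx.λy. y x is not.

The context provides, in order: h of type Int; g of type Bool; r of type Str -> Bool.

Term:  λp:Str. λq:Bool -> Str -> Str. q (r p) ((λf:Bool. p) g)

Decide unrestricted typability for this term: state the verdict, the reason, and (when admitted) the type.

yes — simply typable at Str -> (Bool -> Str -> Str) -> Str; W, C, E all held; term : Str -> (Bool -> Str -> Str) -> Str
counts: h: 0, g: 1, r: 1, p (λ-bound): 2, q (λ-bound): 1, f (λ-bound): 0
use order (left to right): q, r, p, p, g
typing: well-typed — term : Str -> (Bool -> Str -> Str) -> Str
across the five disciplines: ordered ✗ · linear ✗ · affine ✗ · relevant ✗ · unrestricted ✓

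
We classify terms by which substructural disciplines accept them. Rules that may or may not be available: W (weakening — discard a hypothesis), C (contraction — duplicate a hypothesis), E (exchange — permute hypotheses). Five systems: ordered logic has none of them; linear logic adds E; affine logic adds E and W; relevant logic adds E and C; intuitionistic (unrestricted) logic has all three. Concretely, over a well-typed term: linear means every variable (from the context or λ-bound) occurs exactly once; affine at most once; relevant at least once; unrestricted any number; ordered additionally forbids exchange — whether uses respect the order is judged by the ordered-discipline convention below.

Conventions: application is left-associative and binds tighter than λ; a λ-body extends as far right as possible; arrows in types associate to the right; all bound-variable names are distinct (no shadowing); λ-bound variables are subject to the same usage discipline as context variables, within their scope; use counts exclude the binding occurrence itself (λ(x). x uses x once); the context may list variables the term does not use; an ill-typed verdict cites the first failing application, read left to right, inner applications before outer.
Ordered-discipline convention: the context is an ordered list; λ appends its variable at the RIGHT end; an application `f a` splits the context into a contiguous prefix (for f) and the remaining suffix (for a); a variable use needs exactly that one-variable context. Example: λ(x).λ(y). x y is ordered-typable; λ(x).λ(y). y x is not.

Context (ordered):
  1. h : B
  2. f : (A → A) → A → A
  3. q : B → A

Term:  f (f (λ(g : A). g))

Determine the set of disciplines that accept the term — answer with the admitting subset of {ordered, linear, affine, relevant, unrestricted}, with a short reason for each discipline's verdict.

admitted in: unrestricted
use counts: h: 0×, f: 2×, q: 0×, g (bound): 1×
uses in reading order: f, f, g
typing: well-typed — term : A → A
ordered: ✗ — f ×2 used more than once (contraction); h, q never used (weakening)
linear: ✗ — f ×2 used more than once (contraction); h, q never used (weakening)
affine: ✗ — f ×2 used more than once (contraction)
relevant: ✗ — h, q never used (weakening)
unrestricted: ✓ — type-checks (A → A) and nothing is barred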